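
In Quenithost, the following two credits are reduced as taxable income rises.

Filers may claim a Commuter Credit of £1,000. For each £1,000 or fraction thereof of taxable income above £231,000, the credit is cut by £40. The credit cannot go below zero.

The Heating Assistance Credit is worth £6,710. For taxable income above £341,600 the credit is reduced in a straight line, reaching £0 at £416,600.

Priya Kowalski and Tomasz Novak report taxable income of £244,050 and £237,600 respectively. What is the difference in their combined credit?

Priya (£244,050): Commuter Credit: income exceeds £231,000 by £13,050, which is 14 full-or-partial £1,000 increments; reduction = 14 × £40 = £560, leaving £440. Heating Assistance Credit: £244,050 is at or below the £341,600 threshold, so the full £6,710 applies. total £440 + £6,710 = £7,150
Tomasz (£237,600): Commuter Credit: income exceeds £231,000 by £6,600, which is 7 full-or-partial £1,000 increments; reduction = 7 × £40 = £280, leaving £720. Heating Assistance Credit: £237,600 is at or below the £341,600 threshold, so the full £6,710 applies. total £720 + £6,710 = £7,430
Difference: |£7,150 − £7,430| = £280.

£280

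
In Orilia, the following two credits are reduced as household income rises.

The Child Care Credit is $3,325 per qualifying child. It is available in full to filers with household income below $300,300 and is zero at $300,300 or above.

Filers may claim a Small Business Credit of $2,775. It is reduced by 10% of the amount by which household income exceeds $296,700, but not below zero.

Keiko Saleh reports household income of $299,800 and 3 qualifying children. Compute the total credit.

$12,440

Child Care Credit: base = 3 × $3,325 = $9,975. $299,800 is below the $300,300 cutoff, so the full $9,975 applies.
Small Business Credit: 10% of the $3,100 excess over $296,700 is $310; credit = $2,775 − $310 = $2,465.
Total: $9,975 + $2,465 = $12,440.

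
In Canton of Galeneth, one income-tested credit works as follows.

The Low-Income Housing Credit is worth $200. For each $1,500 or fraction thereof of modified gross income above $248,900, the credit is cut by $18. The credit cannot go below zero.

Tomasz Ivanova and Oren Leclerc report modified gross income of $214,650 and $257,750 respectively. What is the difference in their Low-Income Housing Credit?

$108

Tomasz ($214,650): Low-Income Housing Credit: $214,650 is at or below the $248,900 threshold, so the full $200 applies.
Oren ($257,750): Low-Income Housing Credit: income exceeds $248,900 by $8,850, which is 6 full-or-partial $1,500 increments; reduction = 6 × $18 = $108, leaving $92.
Difference: |$200 − $92| = $108.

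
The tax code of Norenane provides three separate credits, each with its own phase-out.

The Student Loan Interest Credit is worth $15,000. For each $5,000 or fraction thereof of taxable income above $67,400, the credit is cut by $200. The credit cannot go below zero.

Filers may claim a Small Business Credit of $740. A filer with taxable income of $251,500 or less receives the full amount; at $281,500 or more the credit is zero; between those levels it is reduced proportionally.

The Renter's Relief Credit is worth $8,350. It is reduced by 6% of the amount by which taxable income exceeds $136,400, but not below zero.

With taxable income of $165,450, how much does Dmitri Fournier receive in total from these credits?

Student Loan Interest Credit: income exceeds $67,400 by $98,050, which is 20 full-or-partial $5,000 increments; reduction = 20 × $200 = $4,000, leaving $11,000.
Small Business Credit: $165,450 is at or below the $251,500 threshold, so the full $740 applies.
Renter's Relief Credit: 6% of the $29,050 excess over $136,400 is $1,743; credit = $8,350 − $1,743 = $6,607.
Total: $11,000 + $740 + $6,607 = $18,347.

$18,347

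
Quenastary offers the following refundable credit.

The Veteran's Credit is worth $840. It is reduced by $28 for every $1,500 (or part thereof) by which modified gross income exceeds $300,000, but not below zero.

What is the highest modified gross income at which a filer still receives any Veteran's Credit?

After 29 increments the reduction is 29 × $28 = $812, leaving $28; one more increment wipes it out. Increment 29 ends at excess 29 × $1,500 = $43,500, so the highest qualifying income is $300,000 + $43,500 = $343,500.

$343,500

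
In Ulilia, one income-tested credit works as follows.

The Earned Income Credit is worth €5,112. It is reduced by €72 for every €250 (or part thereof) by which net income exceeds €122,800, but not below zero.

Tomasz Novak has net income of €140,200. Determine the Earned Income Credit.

Earned Income Credit: income exceeds €122,800 by €17,400, which is 70 full-or-partial €250 increments; reduction = 70 × €72 = €5,040, leaving €72.

€72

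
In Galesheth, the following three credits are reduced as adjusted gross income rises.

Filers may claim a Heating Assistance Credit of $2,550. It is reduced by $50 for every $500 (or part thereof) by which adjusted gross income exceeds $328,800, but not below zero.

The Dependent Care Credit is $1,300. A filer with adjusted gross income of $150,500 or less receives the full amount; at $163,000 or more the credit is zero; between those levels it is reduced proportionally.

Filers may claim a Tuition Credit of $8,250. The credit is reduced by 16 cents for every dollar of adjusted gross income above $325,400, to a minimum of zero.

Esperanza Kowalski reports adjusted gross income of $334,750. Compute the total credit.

Heating Assistance Credit: income exceeds $328,800 by $5,950, which is 12 full-or-partial $500 increments; reduction = 12 × $50 = $600, leaving $1,950.
Dependent Care Credit: $334,750 is at or above $163,000, so the credit is $0.
Tuition Credit: 16% of the $9,350 excess over $325,400 is $1,496; credit = $8,250 − $1,496 = $6,754.
Total: $1,950 + $0 + $6,754 = $8,704.

$8,704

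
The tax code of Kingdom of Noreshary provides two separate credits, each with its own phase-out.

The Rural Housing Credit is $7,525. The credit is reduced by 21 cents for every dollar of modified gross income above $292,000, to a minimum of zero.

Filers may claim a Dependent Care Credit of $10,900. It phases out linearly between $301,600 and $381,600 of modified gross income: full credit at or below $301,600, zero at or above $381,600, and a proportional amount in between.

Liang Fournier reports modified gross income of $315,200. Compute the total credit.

Rural Housing Credit: 21% of the $23,200 excess over $292,000 is $4,872; credit = $7,525 − $4,872 = $2,653.
Dependent Care Credit: $315,200 is $13,600 into a $80,000 phase-out range, leaving 66,400/80,000 of the credit: $10,900 × 66,400/80,000 = $9,047.
Total: $2,653 + $9,047 = $11,700.

$11,700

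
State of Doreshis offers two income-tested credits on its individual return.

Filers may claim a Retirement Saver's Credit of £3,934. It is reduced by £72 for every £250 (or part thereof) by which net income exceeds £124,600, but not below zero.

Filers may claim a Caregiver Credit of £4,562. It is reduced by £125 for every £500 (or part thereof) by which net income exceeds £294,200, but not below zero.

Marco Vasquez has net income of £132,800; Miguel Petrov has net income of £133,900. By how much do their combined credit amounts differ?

Marco (£132,800): Retirement Saver's Credit: income exceeds £124,600 by £8,200, which is 33 full-or-partial £250 increments; reduction = 33 × £72 = £2,376, leaving £1,558. Caregiver Credit: £132,800 is at or below the £294,200 threshold, so the full £4,562 applies. total £1,558 + £4,562 = £6,120
Miguel (£133,900): Retirement Saver's Credit: income exceeds £124,600 by £9,300, which is 38 full-or-partial £250 increments; reduction = 38 × £72 = £2,736, leaving £1,198. Caregiver Credit: £133,900 is at or below the £294,200 threshold, so the full £4,562 applies. total £1,198 + £4,562 = £5,760
Difference: |£6,120 − £5,760| = £360.

£360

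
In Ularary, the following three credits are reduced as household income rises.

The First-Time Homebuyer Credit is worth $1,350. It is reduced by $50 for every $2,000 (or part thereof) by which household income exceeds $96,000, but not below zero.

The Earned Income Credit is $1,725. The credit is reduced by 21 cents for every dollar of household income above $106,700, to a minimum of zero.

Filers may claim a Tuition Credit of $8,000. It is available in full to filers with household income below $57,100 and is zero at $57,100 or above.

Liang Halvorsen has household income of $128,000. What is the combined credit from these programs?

$550

First-Time Homebuyer Credit: income exceeds $96,000 by $32,000, which is 16 full-or-partial $2,000 increments; reduction = 16 × $50 = $800, leaving $550.
Earned Income Credit: 21% of the $21,300 excess over $106,700 is $4,473 ≥ base, so the credit is $0.
Tuition Credit: $128,000 meets or exceeds the $57,100 cutoff, so the credit is $0.
Total: $550 + $0 + $0 = $550.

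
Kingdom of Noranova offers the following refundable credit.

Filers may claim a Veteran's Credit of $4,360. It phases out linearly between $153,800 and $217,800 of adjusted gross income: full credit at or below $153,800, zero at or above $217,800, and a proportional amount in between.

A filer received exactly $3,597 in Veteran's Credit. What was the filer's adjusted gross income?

$165,000

$3,597 is 3,597/4,360 of the full $4,360, so 763/4,360 of the $64,000 range has been used: income = $153,800 + $64,000 × 763/4,360 = $165,000.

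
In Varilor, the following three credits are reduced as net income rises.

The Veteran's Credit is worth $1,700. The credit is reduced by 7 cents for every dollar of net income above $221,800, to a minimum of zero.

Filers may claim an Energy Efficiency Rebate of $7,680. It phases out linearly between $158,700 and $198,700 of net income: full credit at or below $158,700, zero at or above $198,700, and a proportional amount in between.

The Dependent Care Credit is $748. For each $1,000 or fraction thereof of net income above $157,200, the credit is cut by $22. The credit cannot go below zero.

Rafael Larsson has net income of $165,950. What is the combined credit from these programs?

$8,538

Veteran's Credit: $165,950 is at or below the $221,800 threshold, so the full $1,700 applies.
Energy Efficiency Rebate: $165,950 is $7,250 into a $40,000 phase-out range, leaving 32,750/40,000 of the credit: $7,680 × 32,750/40,000 = $6,288.
Dependent Care Credit: income exceeds $157,200 by $8,750, which is 9 full-or-partial $1,000 increments; reduction = 9 × $22 = $198, leaving $550.
Total: $1,700 + $6,288 + $550 = $8,538.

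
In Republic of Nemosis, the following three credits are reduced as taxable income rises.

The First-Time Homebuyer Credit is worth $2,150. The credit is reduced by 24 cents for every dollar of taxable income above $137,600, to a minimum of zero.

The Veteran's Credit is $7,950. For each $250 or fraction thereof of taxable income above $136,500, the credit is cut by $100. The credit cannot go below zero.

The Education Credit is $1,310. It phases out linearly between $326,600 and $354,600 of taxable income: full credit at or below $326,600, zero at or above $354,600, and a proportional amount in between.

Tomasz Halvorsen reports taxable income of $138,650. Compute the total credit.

$10,258

First-Time Homebuyer Credit: 24% of the $1,050 excess over $137,600 is $252; credit = $2,150 − $252 = $1,898.
Veteran's Credit: income exceeds $136,500 by $2,150, which is 9 full-or-partial $250 increments; reduction = 9 × $100 = $900, leaving $7,050.
Education Credit: $138,650 is at or below the $326,600 threshold, so the full $1,310 applies.
Total: $1,898 + $7,050 + $1,310 = $10,258.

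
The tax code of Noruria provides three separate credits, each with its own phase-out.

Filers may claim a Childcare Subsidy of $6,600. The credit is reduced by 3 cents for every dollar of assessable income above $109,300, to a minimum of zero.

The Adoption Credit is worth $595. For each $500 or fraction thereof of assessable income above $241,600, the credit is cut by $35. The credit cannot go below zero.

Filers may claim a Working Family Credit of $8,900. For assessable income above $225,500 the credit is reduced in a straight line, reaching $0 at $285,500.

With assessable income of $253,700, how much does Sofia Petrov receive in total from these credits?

$6,985

Childcare Subsidy: 3% of the $144,400 excess over $109,300 is $4,332; credit = $6,600 − $4,332 = $2,268.
Adoption Credit: income exceeds $241,600 by $12,100 → 25 increments × $35 = $875 ≥ base, so the credit is $0.
Working Family Credit: $253,700 is $28,200 into a $60,000 phase-out range, leaving 31,800/60,000 of the credit: $8,900 × 31,800/60,000 = $4,717.
Total: $2,268 + $0 + $4,717 = $6,985.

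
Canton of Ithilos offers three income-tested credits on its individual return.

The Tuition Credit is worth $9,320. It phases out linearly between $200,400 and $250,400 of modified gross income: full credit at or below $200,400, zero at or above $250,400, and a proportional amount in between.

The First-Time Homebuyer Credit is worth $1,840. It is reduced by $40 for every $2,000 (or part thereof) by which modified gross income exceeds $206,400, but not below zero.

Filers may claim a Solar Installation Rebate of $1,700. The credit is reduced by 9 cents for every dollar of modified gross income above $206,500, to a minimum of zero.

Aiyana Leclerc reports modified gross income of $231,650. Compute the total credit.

Tuition Credit: $231,650 is $31,250 into a $50,000 phase-out range, leaving 18,750/50,000 of the credit: $9,320 × 18,750/50,000 = $3,495.
First-Time Homebuyer Credit: income exceeds $206,400 by $25,250, which is 13 full-or-partial $2,000 increments; reduction = 13 × $40 = $520, leaving $1,320.
Solar Installation Rebate: 9% of the $25,150 excess over $206,500 is $2,263.50 ≥ base, so the credit is $0.
Total: $3,495 + $1,320 + $0 = $4,815.

$4,815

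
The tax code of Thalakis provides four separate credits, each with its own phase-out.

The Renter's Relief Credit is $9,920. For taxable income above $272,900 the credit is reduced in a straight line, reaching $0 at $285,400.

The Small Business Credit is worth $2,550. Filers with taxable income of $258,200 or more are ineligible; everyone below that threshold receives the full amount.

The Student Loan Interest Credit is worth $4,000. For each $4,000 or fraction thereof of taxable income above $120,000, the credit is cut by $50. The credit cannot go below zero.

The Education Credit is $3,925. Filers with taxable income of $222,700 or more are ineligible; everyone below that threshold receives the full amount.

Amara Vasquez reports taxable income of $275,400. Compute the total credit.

Renter's Relief Credit: $275,400 is $2,500 into a $12,500 phase-out range, leaving 10,000/12,500 of the credit: $9,920 × 10,000/12,500 = $7,936.
Small Business Credit: $275,400 meets or exceeds the $258,200 cutoff, so the credit is $0.
Student Loan Interest Credit: income exceeds $120,000 by $155,400, which is 39 full-or-partial $4,000 increments; reduction = 39 × $50 = $1,950, leaving $2,050.
Education Credit: $275,400 meets or exceeds the $222,700 cutoff, so the credit is $0.
Total: $7,936 + $0 + $2,050 + $0 = $9,986.

$9,986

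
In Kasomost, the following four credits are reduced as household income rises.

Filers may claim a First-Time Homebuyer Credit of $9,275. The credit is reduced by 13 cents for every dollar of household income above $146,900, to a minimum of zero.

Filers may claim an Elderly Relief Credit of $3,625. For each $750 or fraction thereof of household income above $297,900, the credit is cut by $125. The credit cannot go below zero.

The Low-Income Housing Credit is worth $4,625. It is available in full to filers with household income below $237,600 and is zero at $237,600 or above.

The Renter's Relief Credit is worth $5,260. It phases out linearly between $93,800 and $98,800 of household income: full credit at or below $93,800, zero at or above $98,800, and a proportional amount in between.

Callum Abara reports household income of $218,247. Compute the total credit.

First-Time Homebuyer Credit: 13% of the $71,347 excess over $146,900 is $9,275.11 ≥ base, so the credit is $0.
Elderly Relief Credit: $218,247 is at or below the $297,900 threshold, so the full $3,625 applies.
Low-Income Housing Credit: $218,247 is below the $237,600 cutoff, so the full $4,625 applies.
Renter's Relief Credit: $218,247 is at or above $98,800, so the credit is $0.
Total: $0 + $3,625 + $4,625 + $0 = $8,250.

$8,250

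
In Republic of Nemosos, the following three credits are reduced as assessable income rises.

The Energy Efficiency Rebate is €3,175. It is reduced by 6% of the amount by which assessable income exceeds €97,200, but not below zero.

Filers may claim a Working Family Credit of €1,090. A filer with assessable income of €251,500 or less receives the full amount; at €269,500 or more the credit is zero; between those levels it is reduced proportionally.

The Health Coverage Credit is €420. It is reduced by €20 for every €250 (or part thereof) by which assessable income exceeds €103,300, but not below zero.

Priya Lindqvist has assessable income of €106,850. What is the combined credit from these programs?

€3,806

Energy Efficiency Rebate: 6% of the €9,650 excess over €97,200 is €579; credit = €3,175 − €579 = €2,596.
Working Family Credit: €106,850 is at or below the €251,500 threshold, so the full €1,090 applies.
Health Coverage Credit: income exceeds €103,300 by €3,550, which is 15 full-or-partial €250 increments; reduction = 15 × €20 = €300, leaving €120.
Total: €2,596 + €1,090 + €120 = €3,806.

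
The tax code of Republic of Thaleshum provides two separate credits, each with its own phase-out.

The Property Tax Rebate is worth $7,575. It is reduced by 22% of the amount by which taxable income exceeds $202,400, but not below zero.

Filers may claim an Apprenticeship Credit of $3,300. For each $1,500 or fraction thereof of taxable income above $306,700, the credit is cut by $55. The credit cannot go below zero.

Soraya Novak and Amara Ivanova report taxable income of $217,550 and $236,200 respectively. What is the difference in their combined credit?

Soraya ($217,550): Property Tax Rebate: 22% of the $15,150 excess over $202,400 is $3,333; credit = $7,575 − $3,333 = $4,242. Apprenticeship Credit: $217,550 is at or below the $306,700 threshold, so the full $3,300 applies. total $4,242 + $3,300 = $7,542
Amara ($236,200): Property Tax Rebate: 22% of the $33,800 excess over $202,400 is $7,436; credit = $7,575 − $7,436 = $139. Apprenticeship Credit: $236,200 is at or below the $306,700 threshold, so the full $3,300 applies. total $139 + $3,300 = $3,439
Difference: |$7,542 − $3,439| = $4,103.

$4,103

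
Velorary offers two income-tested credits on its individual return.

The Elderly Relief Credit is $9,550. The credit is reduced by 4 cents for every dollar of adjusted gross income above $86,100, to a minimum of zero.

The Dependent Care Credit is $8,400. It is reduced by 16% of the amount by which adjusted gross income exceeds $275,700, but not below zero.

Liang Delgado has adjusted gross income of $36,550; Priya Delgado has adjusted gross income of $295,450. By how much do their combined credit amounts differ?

$11,534

Liang ($36,550): Elderly Relief Credit: $36,550 is at or below the $86,100 threshold, so the full $9,550 applies. Dependent Care Credit: $36,550 is at or below the $275,700 threshold, so the full $8,400 applies. total $9,550 + $8,400 = $17,950
Priya ($295,450): Elderly Relief Credit: 4% of the $209,350 excess over $86,100 is $8,374; credit = $9,550 − $8,374 = $1,176. Dependent Care Credit: 16% of the $19,750 excess over $275,700 is $3,160; credit = $8,400 − $3,160 = $5,240. total $1,176 + $5,240 = $6,416
Difference: |$17,950 − $6,416| = $11,534.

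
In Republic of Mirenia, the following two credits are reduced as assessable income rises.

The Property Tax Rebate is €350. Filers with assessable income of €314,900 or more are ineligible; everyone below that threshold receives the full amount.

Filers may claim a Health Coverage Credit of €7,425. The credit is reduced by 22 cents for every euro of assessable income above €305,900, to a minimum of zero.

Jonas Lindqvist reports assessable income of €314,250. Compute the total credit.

€5,938

Property Tax Rebate: €314,250 is below the €314,900 cutoff, so the full €350 applies.
Health Coverage Credit: 22% of the €8,350 excess over €305,900 is €1,837; credit = €7,425 − €1,837 = €5,588.
Total: €350 + €5,588 = €5,938.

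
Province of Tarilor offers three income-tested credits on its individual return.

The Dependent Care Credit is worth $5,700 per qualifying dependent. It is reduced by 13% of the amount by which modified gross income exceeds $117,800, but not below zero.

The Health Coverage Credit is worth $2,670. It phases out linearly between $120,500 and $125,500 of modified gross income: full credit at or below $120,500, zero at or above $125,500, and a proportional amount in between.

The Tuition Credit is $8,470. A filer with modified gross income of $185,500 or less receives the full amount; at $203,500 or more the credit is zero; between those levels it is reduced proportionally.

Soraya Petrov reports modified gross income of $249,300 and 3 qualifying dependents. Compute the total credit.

$5

Dependent Care Credit: base = 3 × $5,700 = $17,100. 13% of the $131,500 excess over $117,800 is $17,095; credit = $17,100 − $17,095 = $5.
Health Coverage Credit: $249,300 is at or above $125,500, so the credit is $0.
Tuition Credit: $249,300 is at or above $203,500, so the credit is $0.
Total: $5 + $0 + $0 = $5.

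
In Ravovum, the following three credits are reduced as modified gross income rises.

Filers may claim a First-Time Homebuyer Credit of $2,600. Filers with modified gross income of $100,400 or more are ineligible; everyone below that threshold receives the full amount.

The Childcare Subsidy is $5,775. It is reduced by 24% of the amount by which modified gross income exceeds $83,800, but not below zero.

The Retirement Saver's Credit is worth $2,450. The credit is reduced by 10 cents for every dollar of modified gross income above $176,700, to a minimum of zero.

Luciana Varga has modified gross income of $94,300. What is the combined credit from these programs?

First-Time Homebuyer Credit: $94,300 is below the $100,400 cutoff, so the full $2,600 applies.
Childcare Subsidy: 24% of the $10,500 excess over $83,800 is $2,520; credit = $5,775 − $2,520 = $3,255.
Retirement Saver's Credit: $94,300 is at or below the $176,700 threshold, so the full $2,450 applies.
Total: $2,600 + $3,255 + $2,450 = $8,305.

$8,305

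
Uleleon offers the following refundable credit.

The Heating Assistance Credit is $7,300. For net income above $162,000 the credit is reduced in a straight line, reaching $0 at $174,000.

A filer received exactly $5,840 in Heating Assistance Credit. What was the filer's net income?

$5,840 is 5,840/7,300 of the full $7,300, so 1,460/7,300 of the $12,000 range has been used: income = $162,000 + $12,000 × 1,460/7,300 = $164,400.

$164,400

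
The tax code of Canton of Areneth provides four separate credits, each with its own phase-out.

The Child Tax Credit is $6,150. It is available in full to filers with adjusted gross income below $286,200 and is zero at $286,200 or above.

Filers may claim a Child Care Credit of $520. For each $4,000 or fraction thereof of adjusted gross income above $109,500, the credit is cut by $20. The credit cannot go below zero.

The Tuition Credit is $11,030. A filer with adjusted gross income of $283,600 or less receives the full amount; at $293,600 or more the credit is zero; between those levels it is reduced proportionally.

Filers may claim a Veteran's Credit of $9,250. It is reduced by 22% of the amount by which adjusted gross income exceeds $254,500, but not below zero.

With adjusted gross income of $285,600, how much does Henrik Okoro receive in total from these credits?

$17,382

Child Tax Credit: $285,600 is below the $286,200 cutoff, so the full $6,150 applies.
Child Care Credit: income exceeds $109,500 by $176,100 → 45 increments × $20 = $900 ≥ base, so the credit is $0.
Tuition Credit: $285,600 is $2,000 into a $10,000 phase-out range, leaving 8,000/10,000 of the credit: $11,030 × 8,000/10,000 = $8,824.
Veteran's Credit: 22% of the $31,100 excess over $254,500 is $6,842; credit = $9,250 − $6,842 = $2,408.
Total: $6,150 + $0 + $8,824 + $2,408 = $17,382.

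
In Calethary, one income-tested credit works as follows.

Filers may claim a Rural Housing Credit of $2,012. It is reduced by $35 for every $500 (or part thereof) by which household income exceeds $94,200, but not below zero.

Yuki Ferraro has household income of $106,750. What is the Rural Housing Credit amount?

$1,102

Rural Housing Credit: income exceeds $94,200 by $12,550, which is 26 full-or-partial $500 increments; reduction = 26 × $35 = $910, leaving $1,102.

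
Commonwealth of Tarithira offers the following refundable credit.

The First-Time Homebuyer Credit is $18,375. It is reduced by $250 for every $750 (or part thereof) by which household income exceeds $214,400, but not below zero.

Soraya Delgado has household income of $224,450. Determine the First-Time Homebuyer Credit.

First-Time Homebuyer Credit: income exceeds $214,400 by $10,050, which is 14 full-or-partial $750 increments; reduction = 14 × $250 = $3,500, leaving $14,875.

$14,875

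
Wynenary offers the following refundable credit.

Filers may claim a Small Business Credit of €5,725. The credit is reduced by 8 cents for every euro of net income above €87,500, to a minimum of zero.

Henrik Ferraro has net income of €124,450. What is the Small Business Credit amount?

Small Business Credit: 8% of the €36,950 excess over €87,500 is €2,956; credit = €5,725 − €2,956 = €2,769.

€2,769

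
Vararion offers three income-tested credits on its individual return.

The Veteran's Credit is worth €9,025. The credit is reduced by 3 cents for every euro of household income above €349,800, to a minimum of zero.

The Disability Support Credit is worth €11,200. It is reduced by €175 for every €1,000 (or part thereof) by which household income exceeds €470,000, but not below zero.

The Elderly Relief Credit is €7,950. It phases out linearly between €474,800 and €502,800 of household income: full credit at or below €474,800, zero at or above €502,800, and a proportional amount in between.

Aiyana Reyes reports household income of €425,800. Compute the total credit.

€25,895

Veteran's Credit: 3% of the €76,000 excess over €349,800 is €2,280; credit = €9,025 − €2,280 = €6,745.
Disability Support Credit: €425,800 is at or below the €470,000 threshold, so the full €11,200 applies.
Elderly Relief Credit: €425,800 is at or below the €474,800 threshold, so the full €7,950 applies.
Total: €6,745 + €11,200 + €7,950 = €25,895.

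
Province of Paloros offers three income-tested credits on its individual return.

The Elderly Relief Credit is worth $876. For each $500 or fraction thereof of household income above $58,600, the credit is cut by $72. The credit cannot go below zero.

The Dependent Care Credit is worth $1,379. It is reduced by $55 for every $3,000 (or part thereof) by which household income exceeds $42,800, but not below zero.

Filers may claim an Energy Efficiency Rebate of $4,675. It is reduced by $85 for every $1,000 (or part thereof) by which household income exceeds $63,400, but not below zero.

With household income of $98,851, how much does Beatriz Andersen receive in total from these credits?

Elderly Relief Credit: income exceeds $58,600 by $40,251 → 81 increments × $72 = $5,832 ≥ base, so the credit is $0.
Dependent Care Credit: income exceeds $42,800 by $56,051, which is 19 full-or-partial $3,000 increments; reduction = 19 × $55 = $1,045, leaving $334.
Energy Efficiency Rebate: income exceeds $63,400 by $35,451, which is 36 full-or-partial $1,000 increments; reduction = 36 × $85 = $3,060, leaving $1,615.
Total: $0 + $334 + $1,615 = $1,949.

$1,949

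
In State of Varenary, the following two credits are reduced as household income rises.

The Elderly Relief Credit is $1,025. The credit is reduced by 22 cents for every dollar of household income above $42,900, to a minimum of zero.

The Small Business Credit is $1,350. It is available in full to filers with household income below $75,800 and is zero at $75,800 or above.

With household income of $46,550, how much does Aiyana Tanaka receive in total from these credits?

Elderly Relief Credit: 22% of the $3,650 excess over $42,900 is $803; credit = $1,025 − $803 = $222.
Small Business Credit: $46,550 is below the $75,800 cutoff, so the full $1,350 applies.
Total: $222 + $1,350 = $1,572.

$1,572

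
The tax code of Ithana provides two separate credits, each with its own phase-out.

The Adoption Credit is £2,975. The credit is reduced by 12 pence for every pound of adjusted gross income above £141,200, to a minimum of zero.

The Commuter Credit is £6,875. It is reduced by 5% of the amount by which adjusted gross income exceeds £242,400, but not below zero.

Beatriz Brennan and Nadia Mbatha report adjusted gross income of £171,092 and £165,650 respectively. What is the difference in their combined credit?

Beatriz (£171,092): Adoption Credit: 12% of the £29,892 excess over £141,200 is £3,587.04 ≥ base, so the credit is £0. Commuter Credit: £171,092 is at or below the £242,400 threshold, so the full £6,875 applies. total £0 + £6,875 = £6,875
Nadia (£165,650): Adoption Credit: 12% of the £24,450 excess over £141,200 is £2,934; credit = £2,975 − £2,934 = £41. Commuter Credit: £165,650 is at or below the £242,400 threshold, so the full £6,875 applies. total £41 + £6,875 = £6,916
Difference: |£6,875 − £6,916| = £41.

£41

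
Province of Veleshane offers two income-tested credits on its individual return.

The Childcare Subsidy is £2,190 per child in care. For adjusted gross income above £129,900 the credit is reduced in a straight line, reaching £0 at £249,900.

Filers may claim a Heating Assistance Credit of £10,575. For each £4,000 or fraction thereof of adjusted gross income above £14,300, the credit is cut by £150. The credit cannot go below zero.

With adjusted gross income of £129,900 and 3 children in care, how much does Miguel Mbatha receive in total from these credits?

£12,795

Childcare Subsidy: base = 3 × £2,190 = £6,570. £129,900 is at or below the £129,900 threshold, so the full £6,570 applies.
Heating Assistance Credit: income exceeds £14,300 by £115,600, which is 29 full-or-partial £4,000 increments; reduction = 29 × £150 = £4,350, leaving £6,225.
Total: £6,570 + £6,225 = £12,795.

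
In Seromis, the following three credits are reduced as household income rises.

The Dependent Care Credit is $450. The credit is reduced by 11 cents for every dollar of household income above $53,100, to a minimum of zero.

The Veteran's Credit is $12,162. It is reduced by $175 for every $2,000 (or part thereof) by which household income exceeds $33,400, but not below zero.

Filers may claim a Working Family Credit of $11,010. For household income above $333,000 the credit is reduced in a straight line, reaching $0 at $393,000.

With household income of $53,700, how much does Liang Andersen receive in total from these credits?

$21,631

Dependent Care Credit: 11% of the $600 excess over $53,100 is $66; credit = $450 − $66 = $384.
Veteran's Credit: income exceeds $33,400 by $20,300, which is 11 full-or-partial $2,000 increments; reduction = 11 × $175 = $1,925, leaving $10,237.
Working Family Credit: $53,700 is at or below the $333,000 threshold, so the full $11,010 applies.
Total: $384 + $10,237 + $11,010 = $21,631.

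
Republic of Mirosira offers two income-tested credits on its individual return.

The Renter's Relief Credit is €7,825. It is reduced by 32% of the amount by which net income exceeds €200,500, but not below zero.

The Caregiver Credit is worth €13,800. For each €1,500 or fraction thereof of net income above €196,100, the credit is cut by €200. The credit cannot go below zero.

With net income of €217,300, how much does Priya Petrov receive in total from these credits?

Renter's Relief Credit: 32% of the €16,800 excess over €200,500 is €5,376; credit = €7,825 − €5,376 = €2,449.
Caregiver Credit: income exceeds €196,100 by €21,200, which is 15 full-or-partial €1,500 increments; reduction = 15 × €200 = €3,000, leaving €10,800.
Total: €2,449 + €10,800 = €13,249.

€13,249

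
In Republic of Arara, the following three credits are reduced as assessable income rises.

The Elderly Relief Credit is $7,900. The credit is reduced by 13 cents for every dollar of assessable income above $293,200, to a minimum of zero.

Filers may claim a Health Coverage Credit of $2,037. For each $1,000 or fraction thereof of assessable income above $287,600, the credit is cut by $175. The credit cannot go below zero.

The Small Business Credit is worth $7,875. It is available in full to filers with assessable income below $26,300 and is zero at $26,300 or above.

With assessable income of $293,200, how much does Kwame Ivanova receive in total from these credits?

$8,887

Elderly Relief Credit: $293,200 is at or below the $293,200 threshold, so the full $7,900 applies.
Health Coverage Credit: income exceeds $287,600 by $5,600, which is 6 full-or-partial $1,000 increments; reduction = 6 × $175 = $1,050, leaving $987.
Small Business Credit: $293,200 meets or exceeds the $26,300 cutoff, so the credit is $0.
Total: $7,900 + $987 + $0 = $8,887.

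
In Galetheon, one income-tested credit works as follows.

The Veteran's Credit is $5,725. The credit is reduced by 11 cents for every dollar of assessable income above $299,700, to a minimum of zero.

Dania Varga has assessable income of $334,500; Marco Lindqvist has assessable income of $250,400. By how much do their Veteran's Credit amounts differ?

Dania ($334,500): Veteran's Credit: 11% of the $34,800 excess over $299,700 is $3,828; credit = $5,725 − $3,828 = $1,897.
Marco ($250,400): Veteran's Credit: $250,400 is at or below the $299,700 threshold, so the full $5,725 applies.
Difference: |$1,897 − $5,725| = $3,828.

$3,828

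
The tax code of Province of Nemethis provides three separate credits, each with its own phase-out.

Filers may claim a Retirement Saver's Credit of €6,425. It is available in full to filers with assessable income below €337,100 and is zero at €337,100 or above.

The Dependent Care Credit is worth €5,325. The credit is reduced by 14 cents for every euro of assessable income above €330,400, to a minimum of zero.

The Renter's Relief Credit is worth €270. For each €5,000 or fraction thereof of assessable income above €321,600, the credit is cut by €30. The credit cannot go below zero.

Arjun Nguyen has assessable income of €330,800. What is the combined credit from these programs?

Retirement Saver's Credit: €330,800 is below the €337,100 cutoff, so the full €6,425 applies.
Dependent Care Credit: 14% of the €400 excess over €330,400 is €56; credit = €5,325 − €56 = €5,269.
Renter's Relief Credit: income exceeds €321,600 by €9,200, which is 2 full-or-partial €5,000 increments; reduction = 2 × €30 = €60, leaving €210.
Total: €6,425 + €5,269 + €210 = €11,904.

€11,904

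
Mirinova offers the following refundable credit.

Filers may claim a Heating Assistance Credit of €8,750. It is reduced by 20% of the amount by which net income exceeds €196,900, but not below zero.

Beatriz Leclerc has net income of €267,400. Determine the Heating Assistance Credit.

Heating Assistance Credit: 20% of the €70,500 excess over €196,900 is €14,100 ≥ base, so the credit is €0.

€0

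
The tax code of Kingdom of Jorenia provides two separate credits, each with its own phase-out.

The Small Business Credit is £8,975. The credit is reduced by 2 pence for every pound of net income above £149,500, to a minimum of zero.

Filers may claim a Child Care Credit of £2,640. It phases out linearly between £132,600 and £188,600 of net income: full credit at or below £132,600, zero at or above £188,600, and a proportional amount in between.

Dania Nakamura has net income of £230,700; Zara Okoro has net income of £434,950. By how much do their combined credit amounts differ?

Dania (£230,700): Small Business Credit: 2% of the £81,200 excess over £149,500 is £1,624; credit = £8,975 − £1,624 = £7,351. Child Care Credit: £230,700 is at or above £188,600, so the credit is £0. total £7,351 + £0 = £7,351
Zara (£434,950): Small Business Credit: 2% of the £285,450 excess over £149,500 is £5,709; credit = £8,975 − £5,709 = £3,266. Child Care Credit: £434,950 is at or above £188,600, so the credit is £0. total £3,266 + £0 = £3,266
Difference: |£7,351 − £3,266| = £4,085.

£4,085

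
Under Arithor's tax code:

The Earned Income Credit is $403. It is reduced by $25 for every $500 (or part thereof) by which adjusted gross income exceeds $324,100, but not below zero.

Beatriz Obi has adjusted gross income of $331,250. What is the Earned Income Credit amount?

Earned Income Credit: income exceeds $324,100 by $7,150, which is 15 full-or-partial $500 increments; reduction = 15 × $25 = $375, leaving $28.

$28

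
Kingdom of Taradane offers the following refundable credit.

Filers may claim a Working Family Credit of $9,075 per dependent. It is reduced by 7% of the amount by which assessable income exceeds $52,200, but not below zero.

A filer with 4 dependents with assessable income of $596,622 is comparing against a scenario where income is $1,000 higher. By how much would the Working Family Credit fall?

At $596,622 — base = 4 × $9,075 = $36,300. 7% of the $544,422 excess over $52,200 is $38,109.54 ≥ base, so the credit is $0.
At $597,622 — base = 4 × $9,075 = $36,300. 7% of the $545,422 excess over $52,200 is $38,179.54 ≥ base, so the credit is $0.
Lost: $0 − $0 = $0.

$0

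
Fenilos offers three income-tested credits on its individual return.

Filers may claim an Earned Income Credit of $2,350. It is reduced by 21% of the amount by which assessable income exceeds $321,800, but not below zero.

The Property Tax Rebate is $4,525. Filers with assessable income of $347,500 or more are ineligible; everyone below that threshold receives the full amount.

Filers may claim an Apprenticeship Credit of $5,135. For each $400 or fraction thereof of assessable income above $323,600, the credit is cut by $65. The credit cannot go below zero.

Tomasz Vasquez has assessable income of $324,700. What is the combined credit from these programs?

Earned Income Credit: 21% of the $2,900 excess over $321,800 is $609; credit = $2,350 − $609 = $1,741.
Property Tax Rebate: $324,700 is below the $347,500 cutoff, so the full $4,525 applies.
Apprenticeship Credit: income exceeds $323,600 by $1,100, which is 3 full-or-partial $400 increments; reduction = 3 × $65 = $195, leaving $4,940.
Total: $1,741 + $4,525 + $4,940 = $11,206.

$11,206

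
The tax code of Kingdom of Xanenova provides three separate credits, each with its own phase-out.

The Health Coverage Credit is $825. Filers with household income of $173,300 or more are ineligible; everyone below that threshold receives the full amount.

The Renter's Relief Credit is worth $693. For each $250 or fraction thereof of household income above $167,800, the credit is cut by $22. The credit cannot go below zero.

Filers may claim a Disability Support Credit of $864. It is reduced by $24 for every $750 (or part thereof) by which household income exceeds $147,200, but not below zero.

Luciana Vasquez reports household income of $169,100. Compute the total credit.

$1,530

Health Coverage Credit: $169,100 is below the $173,300 cutoff, so the full $825 applies.
Renter's Relief Credit: income exceeds $167,800 by $1,300, which is 6 full-or-partial $250 increments; reduction = 6 × $22 = $132, leaving $561.
Disability Support Credit: income exceeds $147,200 by $21,900, which is 30 full-or-partial $750 increments; reduction = 30 × $24 = $720, leaving $144.
Total: $825 + $561 + $144 = $1,530.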